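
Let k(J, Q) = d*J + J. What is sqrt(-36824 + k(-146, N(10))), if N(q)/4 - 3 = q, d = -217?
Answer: 2*I*sqrt(1322) ≈ 72.719*I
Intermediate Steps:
N(q) = 12 + 4*q
k(J, Q) = -216*J (k(J, Q) = -217*J + J = -216*J)
sqrt(-36824 + k(-146, N(10))) = sqrt(-36824 - 216*(-146)) = sqrt(-36824 + 31536) = sqrt(-5288) = 2*I*sqrt(1322)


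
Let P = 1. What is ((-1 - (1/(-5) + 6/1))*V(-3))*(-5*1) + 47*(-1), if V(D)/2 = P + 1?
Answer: 89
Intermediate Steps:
V(D) = 4 (V(D) = 2*(1 + 1) = 2*2 = 4)
((-1 - (1/(-5) + 6/1))*V(-3))*(-5*1) + 47*(-1) = ((-1 - (1/(-5) + 6/1))*4)*(-5*1) + 47*(-1) = ((-1 - (1*(-1/5) + 6*1))*4)*(-5) - 47 = ((-1 - (-1/5 + 6))*4)*(-5) - 47 = ((-1 - 1*29/5)*4)*(-5) - 47 = ((-1 - 29/5)*4)*(-5) - 47 = -34/5*4*(-5) - 47 = -136/5*(-5) - 47 = 136 - 47 = 89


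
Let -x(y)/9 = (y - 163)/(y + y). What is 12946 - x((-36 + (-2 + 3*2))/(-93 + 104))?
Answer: 844969/64 ≈ 13203.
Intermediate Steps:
x(y) = -9*(-163 + y)/(2*y) (x(y) = -9*(y - 163)/(y + y) = -9*(-163 + y)/(2*y))
12946 - x((-36 + (-2 + 3*2))/(-93 + 104)) = 12946 - 9*(163 - (-36 + (-2 + 3*2))/(-93 + 104))/(2*((-36 + (-2 + 3*2))/(-93 + 104))) = 12946 - 9*(163 - (-36 + (-2 + 6))/11)/(2*((-36 + (-2 + 6))/11)) = 12946 - 9*(163 - (-36 + 4)/11)/(2*((-36 + 4)*(1/11))) = 12946 - 9*(163 - (-32)/11)/(2*((-32*1/11))) = 12946 - 9*(163 - 1*(-32/11))/(2*(-32/11)) = 12946 - 9*(-11)*(163 + 32/11)/(2*32) = 12946 - 9*(-11)*1825/(2*32*11) = 12946 - 1*(-16425/64) = 12946 + 16425/64 = 844969/64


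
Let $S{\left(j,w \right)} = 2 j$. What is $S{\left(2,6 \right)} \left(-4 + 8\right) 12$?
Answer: $192$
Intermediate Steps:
$S{\left(2,6 \right)} \left(-4 + 8\right) 12 = 2 \cdot 2 \left(-4 + 8\right) 12 = 4 \cdot 4 \cdot 12 = 16 \cdot 12 = 192$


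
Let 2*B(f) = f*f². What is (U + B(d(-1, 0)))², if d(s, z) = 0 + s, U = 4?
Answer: 49/4 ≈ 12.250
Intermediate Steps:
d(s, z) = s
B(f) = f³/2 (B(f) = (f*f²)/2 = f³/2)
(U + B(d(-1, 0)))² = (4 + (½)*(-1)³)² = (4 + (½)*(-1))² = (4 - ½)² = (7/2)² = 49/4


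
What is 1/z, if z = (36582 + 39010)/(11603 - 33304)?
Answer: -21701/75592 ≈ -0.28708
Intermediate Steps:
z = -75592/21701 (z = 75592/(-21701) = 75592*(-1/21701) = -75592/21701 ≈ -3.4833)
1/z = 1/(-75592/21701) = -21701/75592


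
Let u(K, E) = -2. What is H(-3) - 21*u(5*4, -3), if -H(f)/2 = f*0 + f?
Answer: 48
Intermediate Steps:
H(f) = -2*f (H(f) = -2*(f*0 + f) = -2*(0 + f) = -2*f)
H(-3) - 21*u(5*4, -3) = -2*(-3) - 21*(-2) = 6 + 42 = 48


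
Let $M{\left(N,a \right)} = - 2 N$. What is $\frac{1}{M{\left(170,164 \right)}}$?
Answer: $- \frac{1}{340} \approx -0.0029412$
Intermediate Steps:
$\frac{1}{M{\left(170,164 \right)}} = \frac{1}{\left(-2\right) 170} = \frac{1}{-340} = - \frac{1}{340}$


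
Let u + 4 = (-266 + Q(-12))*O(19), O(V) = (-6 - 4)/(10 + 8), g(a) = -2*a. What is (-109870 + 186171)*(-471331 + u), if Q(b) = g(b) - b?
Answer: -323582240365/9 ≈ -3.5954e+10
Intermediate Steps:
O(V) = -5/9 (O(V) = -10/18 = -10*1/18 = -5/9)
Q(b) = -3*b (Q(b) = -2*b - b = -3*b)
u = 1114/9 (u = -4 + (-266 - 3*(-12))*(-5/9) = -4 + (-266 + 36)*(-5/9) = -4 - 230*(-5/9) = -4 + 1150/9 = 1114/9 ≈ 123.78)
(-109870 + 186171)*(-471331 + u) = (-109870 + 186171)*(-471331 + 1114/9) = 76301*(-4240865/9) = -323582240365/9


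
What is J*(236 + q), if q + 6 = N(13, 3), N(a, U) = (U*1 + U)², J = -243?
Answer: -64638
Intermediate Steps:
N(a, U) = 4*U² (N(a, U) = (U + U)² = (2*U)² = 4*U²)
q = 30 (q = -6 + 4*3² = -6 + 4*9 = -6 + 36 = 30)
J*(236 + q) = -243*(236 + 30) = -243*266 = -64638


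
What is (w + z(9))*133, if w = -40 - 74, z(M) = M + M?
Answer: -12768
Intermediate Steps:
z(M) = 2*M
w = -114
(w + z(9))*133 = (-114 + 2*9)*133 = (-114 + 18)*133 = -96*133 = -12768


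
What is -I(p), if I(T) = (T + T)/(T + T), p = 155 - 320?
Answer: -1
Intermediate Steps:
p = -165
I(T) = 1 (I(T) = (2*T)/((2*T)) = (2*T)*(1/(2*T)) = 1)
-I(p) = -1*1 = -1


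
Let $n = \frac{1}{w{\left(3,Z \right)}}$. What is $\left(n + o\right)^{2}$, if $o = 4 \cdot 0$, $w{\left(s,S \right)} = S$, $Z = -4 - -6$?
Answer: $\frac{1}{4} \approx 0.25$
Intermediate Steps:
$Z = 2$ ($Z = -4 + 6 = 2$)
$o = 0$
$n = \frac{1}{2} \approx 0.5$
$\left(n + o\right)^{2} = \left(\frac{1}{2} + 0\right)^{2} = \left(\frac{1}{2}\right)^{2} = \frac{1}{4}$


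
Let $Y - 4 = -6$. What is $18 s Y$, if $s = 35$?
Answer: $-1260$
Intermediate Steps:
$Y = -2$ ($Y = 4 - 6 = -2$)
$18 s Y = 18 \cdot 35 \left(-2\right) = 630 \left(-2\right) = -1260$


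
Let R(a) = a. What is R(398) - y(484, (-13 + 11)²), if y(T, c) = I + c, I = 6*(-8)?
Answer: 442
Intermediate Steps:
I = -48
y(T, c) = -48 + c
R(398) - y(484, (-13 + 11)²) = 398 - (-48 + (-13 + 11)²) = 398 - (-48 + (-2)²) = 398 - (-48 + 4) = 398 - 1*(-44) = 398 + 44 = 442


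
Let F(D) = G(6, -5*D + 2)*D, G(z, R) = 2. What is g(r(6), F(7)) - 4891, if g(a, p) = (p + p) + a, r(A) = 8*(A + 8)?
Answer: -4751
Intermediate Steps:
F(D) = 2*D
r(A) = 64 + 8*A (r(A) = 8*(8 + A) = 64 + 8*A)
g(a, p) = a + 2*p (g(a, p) = 2*p + a = a + 2*p)
g(r(6), F(7)) - 4891 = ((64 + 8*6) + 2*(2*7)) - 4891 = ((64 + 48) + 2*14) - 4891 = (112 + 28) - 4891 = 140 - 4891 = -4751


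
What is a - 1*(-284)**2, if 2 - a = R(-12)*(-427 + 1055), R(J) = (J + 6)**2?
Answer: -103262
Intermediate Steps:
R(J) = (6 + J)**2
a = -22606 (a = 2 - (6 - 12)**2*(-427 + 1055) = 2 - (-6)**2*628 = 2 - 36*628 = 2 - 1*22608 = 2 - 22608 = -22606)
a - 1*(-284)**2 = -22606 - 1*(-284)**2 = -22606 - 1*80656 = -22606 - 80656 = -103262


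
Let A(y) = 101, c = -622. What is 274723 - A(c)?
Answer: 274622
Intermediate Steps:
274723 - A(c) = 274723 - 1*101 = 274723 - 101 = 274622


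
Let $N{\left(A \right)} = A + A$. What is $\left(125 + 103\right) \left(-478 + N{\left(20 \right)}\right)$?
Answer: $-99864$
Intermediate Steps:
$N{\left(A \right)} = 2 A$
$\left(125 + 103\right) \left(-478 + N{\left(20 \right)}\right) = \left(125 + 103\right) \left(-478 + 2 \cdot 20\right) = 228 \left(-478 + 40\right) = 228 \left(-438\right) = -99864$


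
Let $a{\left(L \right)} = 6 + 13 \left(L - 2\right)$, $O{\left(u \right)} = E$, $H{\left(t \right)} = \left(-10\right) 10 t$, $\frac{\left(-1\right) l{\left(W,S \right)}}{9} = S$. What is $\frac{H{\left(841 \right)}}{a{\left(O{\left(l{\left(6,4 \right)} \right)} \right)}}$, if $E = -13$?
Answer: $\frac{84100}{189} \approx 444.97$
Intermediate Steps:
$l{\left(W,S \right)} = - 9 S$
$H{\left(t \right)} = - 100 t$
$O{\left(u \right)} = -13$
$a{\left(L \right)} = -20 + 13 L$ ($a{\left(L \right)} = 6 + 13 \left(L - 2\right) = 6 + 13 \left(-2 + L\right) = 6 + \left(-26 + 13 L\right) = -20 + 13 L$)
$\frac{H{\left(841 \right)}}{a{\left(O{\left(l{\left(6,4 \right)} \right)} \right)}} = \frac{\left(-100\right) 841}{-20 + 13 \left(-13\right)} = - \frac{84100}{-20 - 169} = - \frac{84100}{-189} = \left(-84100\right) \left(- \frac{1}{189}\right) = \frac{84100}{189}$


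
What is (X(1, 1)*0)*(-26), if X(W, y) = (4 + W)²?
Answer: 0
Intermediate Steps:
(X(1, 1)*0)*(-26) = ((4 + 1)²*0)*(-26) = (5²*0)*(-26) = (25*0)*(-26) = 0*(-26) = 0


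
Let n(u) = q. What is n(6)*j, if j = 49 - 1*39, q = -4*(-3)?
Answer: 120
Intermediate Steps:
q = 12
n(u) = 12
j = 10 (j = 49 - 39 = 10)
n(6)*j = 12*10 = 120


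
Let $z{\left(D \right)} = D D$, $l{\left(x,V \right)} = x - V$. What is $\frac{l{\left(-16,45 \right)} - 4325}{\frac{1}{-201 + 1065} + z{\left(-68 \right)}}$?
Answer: $- \frac{3789504}{3995137} \approx -0.94853$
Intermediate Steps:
$z{\left(D \right)} = D^{2}$
$\frac{l{\left(-16,45 \right)} - 4325}{\frac{1}{-201 + 1065} + z{\left(-68 \right)}} = \frac{\left(-16 - 45\right) - 4325}{\frac{1}{-201 + 1065} + \left(-68\right)^{2}} = \frac{\left(-16 - 45\right) - 4325}{\frac{1}{864} + 4624} = \frac{-61 - 4325}{\frac{1}{864} + 4624} = - \frac{4386}{\frac{3995137}{864}} = \left(-4386\right) \frac{864}{3995137} = - \frac{3789504}{3995137}$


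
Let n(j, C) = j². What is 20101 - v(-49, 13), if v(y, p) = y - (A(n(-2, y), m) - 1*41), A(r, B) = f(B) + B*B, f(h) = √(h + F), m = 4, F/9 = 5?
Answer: 20132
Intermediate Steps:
F = 45 (F = 9*5 = 45)
f(h) = √(45 + h) (f(h) = √(h + 45) = √(45 + h))
A(r, B) = B² + √(45 + B) (A(r, B) = √(45 + B) + B*B = √(45 + B) + B² = B² + √(45 + B))
v(y, p) = 18 + y (v(y, p) = y - ((4² + √(45 + 4)) - 1*41) = y - ((16 + √49) - 41) = y - ((16 + 7) - 41) = y - (23 - 41) = y - 1*(-18) = y + 18 = 18 + y)
20101 - v(-49, 13) = 20101 - (18 - 49) = 20101 - 1*(-31) = 20101 + 31 = 20132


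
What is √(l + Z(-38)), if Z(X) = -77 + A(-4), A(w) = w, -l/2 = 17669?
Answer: I*√35419 ≈ 188.2*I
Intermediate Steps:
l = -35338 (l = -2*17669 = -35338)
Z(X) = -81 (Z(X) = -77 - 4 = -81)
√(l + Z(-38)) = √(-35338 - 81) = √(-35419) = I*√35419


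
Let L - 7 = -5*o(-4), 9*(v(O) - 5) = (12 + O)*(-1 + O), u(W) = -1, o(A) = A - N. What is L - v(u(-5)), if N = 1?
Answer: 265/9 ≈ 29.444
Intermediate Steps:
o(A) = -1 + A (o(A) = A - 1*1 = A - 1 = -1 + A)
v(O) = 5 + (-1 + O)*(12 + O)/9 (v(O) = 5 + ((12 + O)*(-1 + O))/9 = 5 + ((-1 + O)*(12 + O))/9 = 5 + (-1 + O)*(12 + O)/9)
L = 32 (L = 7 - 5*(-1 - 4) = 7 - 5*(-5) = 7 + 25 = 32)
L - v(u(-5)) = 32 - (11/3 + (1/9)*(-1)**2 + (11/9)*(-1)) = 32 - (11/3 + (1/9)*1 - 11/9) = 32 - (11/3 + 1/9 - 11/9) = 32 - 1*23/9 = 32 - 23/9 = 265/9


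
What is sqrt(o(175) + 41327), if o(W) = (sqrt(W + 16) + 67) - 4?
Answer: sqrt(41390 + sqrt(191)) ≈ 203.48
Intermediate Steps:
o(W) = 63 + sqrt(16 + W) (o(W) = (sqrt(16 + W) + 67) - 4 = (67 + sqrt(16 + W)) - 4 = 63 + sqrt(16 + W))
sqrt(o(175) + 41327) = sqrt((63 + sqrt(16 + 175)) + 41327) = sqrt((63 + sqrt(191)) + 41327) = sqrt(41390 + sqrt(191))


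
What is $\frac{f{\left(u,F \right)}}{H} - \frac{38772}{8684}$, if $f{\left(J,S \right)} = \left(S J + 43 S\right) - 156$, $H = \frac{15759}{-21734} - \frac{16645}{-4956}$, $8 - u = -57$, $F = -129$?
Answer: $- \frac{1648589165742105}{307913826623} \approx -5354.1$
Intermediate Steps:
$u = 65$ ($u = 8 - -57 = 8 + 57 = 65$)
$H = \frac{141830413}{53856852}$ ($H = 15759 \left(- \frac{1}{21734}\right) - - \frac{16645}{4956} = - \frac{15759}{21734} + \frac{16645}{4956} = \frac{141830413}{53856852} \approx 2.6335$)
$f{\left(J,S \right)} = -156 + 43 S + J S$ ($f{\left(J,S \right)} = \left(J S + 43 S\right) - 156 = \left(43 S + J S\right) - 156 = -156 + 43 S + J S$)
$\frac{f{\left(u,F \right)}}{H} - \frac{38772}{8684} = \frac{-156 + 43 \left(-129\right) + 65 \left(-129\right)}{\frac{141830413}{53856852}} - \frac{38772}{8684} = \left(-156 - 5547 - 8385\right) \frac{53856852}{141830413} - \frac{9693}{2171} = \left(-14088\right) \frac{53856852}{141830413} - \frac{9693}{2171} = - \frac{758735330976}{141830413} - \frac{9693}{2171} = - \frac{1648589165742105}{307913826623}$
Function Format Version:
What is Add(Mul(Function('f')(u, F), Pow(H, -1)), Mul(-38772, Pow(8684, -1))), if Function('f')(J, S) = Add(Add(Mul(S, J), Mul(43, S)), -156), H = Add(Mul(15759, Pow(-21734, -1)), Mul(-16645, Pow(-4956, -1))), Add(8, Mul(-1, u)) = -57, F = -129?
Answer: Rational(-1648589165742105, 307913826623) ≈ -5354.1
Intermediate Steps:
u = 65 (u = Add(8, Mul(-1, -57)) = Add(8, 57) = 65)
H = Rational(141830413, 53856852) (H = Add(Mul(15759, Rational(-1, 21734)), Mul(-16645, Rational(-1, 4956))) = Add(Rational(-15759, 21734), Rational(16645, 4956)) = Rational(141830413, 53856852) ≈ 2.6335)
Function('f')(J, S) = Add(-156, Mul(43, S), Mul(J, S)) (Function('f')(J, S) = Add(Add(Mul(J, S), Mul(43, S)), -156) = Add(Add(Mul(43, S), Mul(J, S)), -156) = Add(-156, Mul(43, S), Mul(J, S)))
Add(Mul(Function('f')(u, F), Pow(H, -1)), Mul(-38772, Pow(8684, -1))) = Add(Mul(Add(-156, Mul(43, -129), Mul(65, -129)), Pow(Rational(141830413, 53856852), -1)), Mul(-38772, Pow(8684, -1))) = Add(Mul(Add(-156, -5547, -8385), Rational(53856852, 141830413)), Mul(-38772, Rational(1, 8684))) = Add(Mul(-14088, Rational(53856852, 141830413)), Rational(-9693, 2171)) = Add(Rational(-758735330976, 141830413), Rational(-9693, 2171)) = Rational(-1648589165742105, 307913826623)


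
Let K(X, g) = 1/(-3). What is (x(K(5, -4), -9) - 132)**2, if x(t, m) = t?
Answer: 157609/9 ≈ 17512.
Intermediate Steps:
K(X, g) = -1/3
(x(K(5, -4), -9) - 132)**2 = (-1/3 - 132)**2 = (-397/3)**2 = 157609/9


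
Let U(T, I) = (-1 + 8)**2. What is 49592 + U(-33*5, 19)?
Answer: 49641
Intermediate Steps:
U(T, I) = 49 (U(T, I) = 7**2 = 49)
49592 + U(-33*5, 19) = 49592 + 49 = 49641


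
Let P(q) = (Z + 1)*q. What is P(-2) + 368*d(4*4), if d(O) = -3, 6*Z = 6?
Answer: -1108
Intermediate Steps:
Z = 1 (Z = (⅙)*6 = 1)
P(q) = 2*q (P(q) = (1 + 1)*q = 2*q)
P(-2) + 368*d(4*4) = 2*(-2) + 368*(-3) = -4 - 1104 = -1108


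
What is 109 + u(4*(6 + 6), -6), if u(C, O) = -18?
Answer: 91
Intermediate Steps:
109 + u(4*(6 + 6), -6) = 109 - 18 = 91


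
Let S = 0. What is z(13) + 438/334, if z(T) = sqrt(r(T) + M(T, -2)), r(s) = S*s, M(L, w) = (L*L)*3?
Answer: 219/167 + 13*sqrt(3) ≈ 23.828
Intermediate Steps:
M(L, w) = 3*L**2 (M(L, w) = L**2*3 = 3*L**2)
r(s) = 0 (r(s) = 0*s = 0)
z(T) = sqrt(3)*sqrt(T**2) (z(T) = sqrt(0 + 3*T**2) = sqrt(3*T**2) = sqrt(3)*sqrt(T**2))
z(13) + 438/334 = sqrt(3)*sqrt(13**2) + 438/334 = sqrt(3)*sqrt(169) + 438*(1/334) = sqrt(3)*13 + 219/167 = 13*sqrt(3) + 219/167 = 219/167 + 13*sqrt(3)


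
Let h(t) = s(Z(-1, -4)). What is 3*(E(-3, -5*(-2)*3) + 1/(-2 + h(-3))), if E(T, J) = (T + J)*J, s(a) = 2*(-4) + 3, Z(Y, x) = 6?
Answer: 17007/7 ≈ 2429.6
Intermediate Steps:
s(a) = -5 (s(a) = -8 + 3 = -5)
h(t) = -5
E(T, J) = J*(J + T) (E(T, J) = (J + T)*J = J*(J + T))
3*(E(-3, -5*(-2)*3) + 1/(-2 + h(-3))) = 3*((-5*(-2)*3)*(-5*(-2)*3 - 3) + 1/(-2 - 5)) = 3*((10*3)*(10*3 - 3) + 1/(-7)) = 3*(30*(30 - 3) - 1/7) = 3*(30*27 - 1/7) = 3*(810 - 1/7) = 3*(5669/7) = 17007/7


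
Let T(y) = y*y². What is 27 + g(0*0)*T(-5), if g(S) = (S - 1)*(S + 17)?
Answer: 2152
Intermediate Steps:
g(S) = (-1 + S)*(17 + S)
T(y) = y³
27 + g(0*0)*T(-5) = 27 + (-17 + (0*0)² + 16*(0*0))*(-5)³ = 27 + (-17 + 0² + 16*0)*(-125) = 27 + (-17 + 0 + 0)*(-125) = 27 - 17*(-125) = 27 + 2125 = 2152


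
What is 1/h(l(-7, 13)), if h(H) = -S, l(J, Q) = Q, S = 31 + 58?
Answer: -1/89 ≈ -0.011236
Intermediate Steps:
S = 89
h(H) = -89 (h(H) = -1*89 = -89)
1/h(l(-7, 13)) = 1/(-89) = -1/89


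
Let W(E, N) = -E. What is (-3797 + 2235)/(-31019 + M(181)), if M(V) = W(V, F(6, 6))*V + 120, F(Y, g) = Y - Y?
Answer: 781/31830 ≈ 0.024537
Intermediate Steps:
F(Y, g) = 0
M(V) = 120 - V² (M(V) = (-V)*V + 120 = -V² + 120 = 120 - V²)
(-3797 + 2235)/(-31019 + M(181)) = (-3797 + 2235)/(-31019 + (120 - 1*181²)) = -1562/(-31019 + (120 - 1*32761)) = -1562/(-31019 + (120 - 32761)) = -1562/(-31019 - 32641) = -1562/(-63660) = -1562*(-1/63660) = 781/31830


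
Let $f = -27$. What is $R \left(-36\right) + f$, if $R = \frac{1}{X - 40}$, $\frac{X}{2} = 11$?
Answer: $-25$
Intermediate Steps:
$X = 22$ ($X = 2 \cdot 11 = 22$)
$R = - \frac{1}{18}$ ($R = \frac{1}{22 - 40} = \frac{1}{-18} = - \frac{1}{18} \approx -0.055556$)
$R \left(-36\right) + f = \left(- \frac{1}{18}\right) \left(-36\right) - 27 = 2 - 27 = -25$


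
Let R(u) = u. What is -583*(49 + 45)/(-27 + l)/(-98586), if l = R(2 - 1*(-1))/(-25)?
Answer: -685025/33420654 ≈ -0.020497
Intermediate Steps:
l = -3/25 (l = (2 - 1*(-1))/(-25) = (2 + 1)*(-1/25) = 3*(-1/25) = -3/25 ≈ -0.12000)
-583*(49 + 45)/(-27 + l)/(-98586) = -583*(49 + 45)/(-27 - 3/25)/(-98586) = -54802/(-678/25)*(-1/98586) = -54802*(-25)/678*(-1/98586) = -583*(-1175/339)*(-1/98586) = (685025/339)*(-1/98586) = -685025/33420654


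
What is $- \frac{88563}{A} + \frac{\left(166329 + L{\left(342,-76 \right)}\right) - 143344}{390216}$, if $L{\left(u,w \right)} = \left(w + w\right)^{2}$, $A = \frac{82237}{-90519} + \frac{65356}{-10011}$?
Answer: $\frac{386628522357610211}{32466136781656} \approx 11909.0$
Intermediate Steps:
$A = - \frac{748803819}{100687301}$ ($A = 82237 \left(- \frac{1}{90519}\right) + 65356 \left(- \frac{1}{10011}\right) = - \frac{82237}{90519} - \frac{65356}{10011} = - \frac{748803819}{100687301} \approx -7.4369$)
$L{\left(u,w \right)} = 4 w^{2}$ ($L{\left(u,w \right)} = \left(2 w\right)^{2} = 4 w^{2}$)
$- \frac{88563}{A} + \frac{\left(166329 + L{\left(342,-76 \right)}\right) - 143344}{390216} = - \frac{88563}{- \frac{748803819}{100687301}} + \frac{\left(166329 + 4 \left(-76\right)^{2}\right) - 143344}{390216} = \left(-88563\right) \left(- \frac{100687301}{748803819}\right) + \left(\left(166329 + 4 \cdot 5776\right) - 143344\right) \frac{1}{390216} = \frac{2972389812821}{249601273} + \left(\left(166329 + 23104\right) - 143344\right) \frac{1}{390216} = \frac{2972389812821}{249601273} + \left(189433 - 143344\right) \frac{1}{390216} = \frac{2972389812821}{249601273} + 46089 \cdot \frac{1}{390216} = \frac{2972389812821}{249601273} + \frac{15363}{130072} = \frac{386628522357610211}{32466136781656}$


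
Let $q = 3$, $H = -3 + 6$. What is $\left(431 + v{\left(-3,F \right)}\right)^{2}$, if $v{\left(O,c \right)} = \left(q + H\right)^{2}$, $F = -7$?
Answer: $218089$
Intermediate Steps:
$H = 3$
$v{\left(O,c \right)} = 36$ ($v{\left(O,c \right)} = \left(3 + 3\right)^{2} = 6^{2} = 36$)
$\left(431 + v{\left(-3,F \right)}\right)^{2} = \left(431 + 36\right)^{2} = 467^{2} = 218089$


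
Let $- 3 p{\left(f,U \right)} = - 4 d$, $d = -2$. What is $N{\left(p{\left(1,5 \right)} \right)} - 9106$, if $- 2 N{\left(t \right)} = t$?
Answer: $- \frac{27314}{3} \approx -9104.7$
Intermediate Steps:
$p{\left(f,U \right)} = - \frac{8}{3}$ ($p{\left(f,U \right)} = - \frac{\left(-4\right) \left(-2\right)}{3} = \left(- \frac{1}{3}\right) 8 = - \frac{8}{3}$)
$N{\left(t \right)} = - \frac{t}{2}$
$N{\left(p{\left(1,5 \right)} \right)} - 9106 = \left(- \frac{1}{2}\right) \left(- \frac{8}{3}\right) - 9106 = \frac{4}{3} - 9106 = - \frac{27314}{3}$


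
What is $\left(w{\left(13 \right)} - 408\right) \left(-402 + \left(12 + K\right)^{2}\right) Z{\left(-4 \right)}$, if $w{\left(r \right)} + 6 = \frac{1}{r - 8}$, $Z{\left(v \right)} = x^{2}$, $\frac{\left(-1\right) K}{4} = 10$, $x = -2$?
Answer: $- \frac{3161432}{5} \approx -6.3229 \cdot 10^{5}$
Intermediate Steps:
$K = -40$ ($K = \left(-4\right) 10 = -40$)
$Z{\left(v \right)} = 4$ ($Z{\left(v \right)} = \left(-2\right)^{2} = 4$)
$w{\left(r \right)} = -6 + \frac{1}{-8 + r}$ ($w{\left(r \right)} = -6 + \frac{1}{r - 8} = -6 + \frac{1}{-8 + r}$)
$\left(w{\left(13 \right)} - 408\right) \left(-402 + \left(12 + K\right)^{2}\right) Z{\left(-4 \right)} = \left(\frac{49 - 78}{-8 + 13} - 408\right) \left(-402 + \left(12 - 40\right)^{2}\right) 4 = \left(\frac{49 - 78}{5} - 408\right) \left(-402 + \left(-28\right)^{2}\right) 4 = \left(\frac{1}{5} \left(-29\right) - 408\right) \left(-402 + 784\right) 4 = \left(- \frac{29}{5} - 408\right) 382 \cdot 4 = \left(- \frac{2069}{5}\right) 382 \cdot 4 = \left(- \frac{790358}{5}\right) 4 = - \frac{3161432}{5}$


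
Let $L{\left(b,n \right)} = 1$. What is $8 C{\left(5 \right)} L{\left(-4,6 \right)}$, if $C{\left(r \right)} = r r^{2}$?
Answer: $1000$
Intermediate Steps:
$C{\left(r \right)} = r^{3}$
$8 C{\left(5 \right)} L{\left(-4,6 \right)} = 8 \cdot 5^{3} \cdot 1 = 8 \cdot 125 \cdot 1 = 1000 \cdot 1 = 1000$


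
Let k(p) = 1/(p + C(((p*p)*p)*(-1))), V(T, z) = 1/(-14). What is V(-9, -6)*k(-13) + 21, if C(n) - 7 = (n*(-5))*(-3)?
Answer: 9687005/461286 ≈ 21.000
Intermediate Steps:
C(n) = 7 + 15*n (C(n) = 7 + (n*(-5))*(-3) = 7 - 5*n*(-3) = 7 + 15*n)
V(T, z) = -1/14
k(p) = 1/(7 + p - 15*p³) (k(p) = 1/(p + (7 + 15*(((p*p)*p)*(-1)))) = 1/(p + (7 + 15*((p²*p)*(-1)))) = 1/(p + (7 + 15*(p³*(-1)))) = 1/(p + (7 + 15*(-p³))) = 1/(p + (7 - 15*p³)) = 1/(7 + p - 15*p³))
V(-9, -6)*k(-13) + 21 = -1/(14*(7 - 13 - 15*(-13)³)) + 21 = -1/(14*(7 - 13 - 15*(-2197))) + 21 = -1/(14*(7 - 13 + 32955)) + 21 = -1/14/32949 + 21 = -1/14*1/32949 + 21 = -1/461286 + 21 = 9687005/461286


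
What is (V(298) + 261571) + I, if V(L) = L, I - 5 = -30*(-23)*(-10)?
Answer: 254974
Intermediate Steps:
I = -6895 (I = 5 - 30*(-23)*(-10) = 5 + 690*(-10) = 5 - 6900 = -6895)
(V(298) + 261571) + I = (298 + 261571) - 6895 = 261869 - 6895 = 254974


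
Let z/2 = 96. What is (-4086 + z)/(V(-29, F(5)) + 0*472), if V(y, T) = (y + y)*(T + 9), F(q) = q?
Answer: 1947/406 ≈ 4.7956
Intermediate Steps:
V(y, T) = 2*y*(9 + T) (V(y, T) = (2*y)*(9 + T) = 2*y*(9 + T))
z = 192 (z = 2*96 = 192)
(-4086 + z)/(V(-29, F(5)) + 0*472) = (-4086 + 192)/(2*(-29)*(9 + 5) + 0*472) = -3894/(2*(-29)*14 + 0) = -3894/(-812 + 0) = -3894/(-812) = -3894*(-1/812) = 1947/406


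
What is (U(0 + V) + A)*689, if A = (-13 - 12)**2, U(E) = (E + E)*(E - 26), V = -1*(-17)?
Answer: 219791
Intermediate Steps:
V = 17
U(E) = 2*E*(-26 + E) (U(E) = (2*E)*(-26 + E) = 2*E*(-26 + E))
A = 625 (A = (-25)**2 = 625)
(U(0 + V) + A)*689 = (2*(0 + 17)*(-26 + (0 + 17)) + 625)*689 = (2*17*(-26 + 17) + 625)*689 = (2*17*(-9) + 625)*689 = (-306 + 625)*689 = 319*689 = 219791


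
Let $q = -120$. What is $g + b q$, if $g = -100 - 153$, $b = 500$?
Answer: $-60253$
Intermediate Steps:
$g = -253$ ($g = -100 - 153 = -253$)
$g + b q = -253 + 500 \left(-120\right) = -253 - 60000 = -60253$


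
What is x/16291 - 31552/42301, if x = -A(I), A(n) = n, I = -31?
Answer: -512702301/689125591 ≈ -0.74399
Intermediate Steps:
x = 31 (x = -1*(-31) = 31)
x/16291 - 31552/42301 = 31/16291 - 31552/42301 = -512702301/689125591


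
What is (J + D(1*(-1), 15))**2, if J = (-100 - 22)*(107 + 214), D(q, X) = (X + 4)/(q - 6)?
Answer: 75159867409/49 ≈ 1.5339e+9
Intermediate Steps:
D(q, X) = (4 + X)/(-6 + q)
J = -39162 (J = -122*321 = -39162)
(J + D(1*(-1), 15))**2 = (-39162 + (4 + 15)/(-6 + 1*(-1)))**2 = (-39162 + 19/(-6 - 1))**2 = (-39162 + 19/(-7))**2 = (-39162 - 1/7*19)**2 = (-39162 - 19/7)**2 = (-274153/7)**2 = 75159867409/49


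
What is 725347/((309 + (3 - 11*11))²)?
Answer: 725347/36481 ≈ 19.883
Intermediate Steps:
725347/((309 + (3 - 11*11))²) = 725347/((309 + (3 - 121))²) = 725347/((309 - 118)²) = 725347/(191²) = 725347/36481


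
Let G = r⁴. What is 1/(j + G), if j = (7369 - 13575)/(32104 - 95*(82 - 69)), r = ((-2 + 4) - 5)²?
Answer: 30869/202525303 ≈ 0.00015242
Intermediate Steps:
r = 9 (r = (2 - 5)² = (-3)² = 9)
j = -6206/30869 (j = -6206/(32104 - 95*13) = -6206/(32104 - 1235) = -6206/30869 ≈ -0.20104)
G = 6561 (G = 9⁴ = 6561)
1/(j + G) = 1/(-6206/30869 + 6561) = 1/(202525303/30869) = 30869/202525303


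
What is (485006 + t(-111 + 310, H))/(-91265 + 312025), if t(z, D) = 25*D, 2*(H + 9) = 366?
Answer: 122339/55190 ≈ 2.2167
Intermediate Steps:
H = 174 (H = -9 + (½)*366 = -9 + 183 = 174)
(485006 + t(-111 + 310, H))/(-91265 + 312025) = (485006 + 25*174)/(-91265 + 312025) = (485006 + 4350)/220760 = 489356*(1/220760) = 122339/55190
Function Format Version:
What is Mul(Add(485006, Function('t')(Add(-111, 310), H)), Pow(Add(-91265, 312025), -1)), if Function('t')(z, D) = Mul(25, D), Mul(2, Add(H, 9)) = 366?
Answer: Rational(122339, 55190) ≈ 2.2167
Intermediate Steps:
H = 174 (H = Add(-9, Mul(Rational(1, 2), 366)) = Add(-9, 183) = 174)
Mul(Add(485006, Function('t')(Add(-111, 310), H)), Pow(Add(-91265, 312025), -1)) = Mul(Add(485006, Mul(25, 174)), Pow(Add(-91265, 312025), -1)) = Mul(Add(485006, 4350), Pow(220760, -1)) = Mul(489356, Rational(1, 220760)) = Rational(122339, 55190)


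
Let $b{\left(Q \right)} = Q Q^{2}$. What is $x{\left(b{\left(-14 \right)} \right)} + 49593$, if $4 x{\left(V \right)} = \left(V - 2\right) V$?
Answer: $1933349$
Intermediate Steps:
$b{\left(Q \right)} = Q^{3}$
$x{\left(V \right)} = \frac{V \left(-2 + V\right)}{4}$ ($x{\left(V \right)} = \frac{\left(V - 2\right) V}{4} = \frac{\left(-2 + V\right) V}{4} = \frac{V \left(-2 + V\right)}{4}$)
$x{\left(b{\left(-14 \right)} \right)} + 49593 = \frac{\left(-14\right)^{3} \left(-2 + \left(-14\right)^{3}\right)}{4} + 49593 = \frac{1}{4} \left(-2744\right) \left(-2 - 2744\right) + 49593 = \frac{1}{4} \left(-2744\right) \left(-2746\right) + 49593 = 1883756 + 49593 = 1933349$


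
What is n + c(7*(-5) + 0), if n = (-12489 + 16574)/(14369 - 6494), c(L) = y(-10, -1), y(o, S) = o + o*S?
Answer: 817/1575 ≈ 0.51873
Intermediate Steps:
y(o, S) = o + S*o
c(L) = 0 (c(L) = -10*(1 - 1) = -10*0 = 0)
n = 817/1575 (n = 4085/7875 = 4085*(1/7875) = 817/1575 ≈ 0.51873)
n + c(7*(-5) + 0) = 817/1575 + 0 = 817/1575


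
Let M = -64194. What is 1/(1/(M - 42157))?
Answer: -106351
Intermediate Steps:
1/(1/(M - 42157)) = 1/(1/(-64194 - 42157)) = 1/(1/(-106351)) = 1/(-1/106351) = -106351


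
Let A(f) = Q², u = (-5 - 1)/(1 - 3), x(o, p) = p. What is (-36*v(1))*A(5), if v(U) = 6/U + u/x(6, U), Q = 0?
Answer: 0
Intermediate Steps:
u = 3 (u = -6/(-2) = -6*(-½) = 3)
A(f) = 0 (A(f) = 0² = 0)
v(U) = 9/U (v(U) = 6/U + 3/U = 9/U)
(-36*v(1))*A(5) = -324/1*0 = -324*0 = 0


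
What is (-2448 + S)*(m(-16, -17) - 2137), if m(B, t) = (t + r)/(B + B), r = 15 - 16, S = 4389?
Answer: -66349203/16 ≈ -4.1468e+6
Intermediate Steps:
r = -1
m(B, t) = (-1 + t)/(2*B) (m(B, t) = (t - 1)/(B + B) = (-1 + t)/((2*B)) = (-1 + t)*(1/(2*B)) = (-1 + t)/(2*B))
(-2448 + S)*(m(-16, -17) - 2137) = (-2448 + 4389)*((1/2)*(-1 - 17)/(-16) - 2137) = 1941*((1/2)*(-1/16)*(-18) - 2137) = 1941*(9/16 - 2137) = 1941*(-34183/16) = -66349203/16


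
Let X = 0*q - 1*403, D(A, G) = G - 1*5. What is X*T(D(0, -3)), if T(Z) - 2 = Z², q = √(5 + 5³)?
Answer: -26598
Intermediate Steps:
q = √130 (q = √(5 + 125) = √130 ≈ 11.402)
D(A, G) = -5 + G (D(A, G) = G - 5 = -5 + G)
T(Z) = 2 + Z²
X = -403 (X = 0*√130 - 1*403 = 0 - 403 = -403)
X*T(D(0, -3)) = -403*(2 + (-5 - 3)²) = -403*(2 + (-8)²) = -403*(2 + 64) = -403*66 = -26598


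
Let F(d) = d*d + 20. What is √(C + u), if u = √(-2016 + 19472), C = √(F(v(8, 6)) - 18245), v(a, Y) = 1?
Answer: 2*√(√1091 + I*√1139) ≈ 12.669 + 5.3278*I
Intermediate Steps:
F(d) = 20 + d² (F(d) = d² + 20 = 20 + d²)
C = 4*I*√1139 (C = √((20 + 1²) - 18245) = √((20 + 1) - 18245) = √(21 - 18245) = √(-18224) = 4*I*√1139 ≈ 135.0*I)
u = 4*√1091 (u = √17456 = 4*√1091 ≈ 132.12)
√(C + u) = √(4*I*√1139 + 4*√1091) = √(4*√1091 + 4*I*√1139)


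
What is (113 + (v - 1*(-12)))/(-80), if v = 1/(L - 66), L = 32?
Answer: -4249/2720 ≈ -1.5621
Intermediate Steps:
v = -1/34 (v = 1/(32 - 66) = 1/(-34) = -1/34 ≈ -0.029412)
(113 + (v - 1*(-12)))/(-80) = (113 + (-1/34 - 1*(-12)))/(-80) = -(113 + (-1/34 + 12))/80 = -(113 + 407/34)/80 = -1/80*4249/34 = -4249/2720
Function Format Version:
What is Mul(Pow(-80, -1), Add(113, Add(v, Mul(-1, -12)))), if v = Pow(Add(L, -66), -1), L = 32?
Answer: Rational(-4249, 2720) ≈ -1.5621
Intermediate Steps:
v = Rational(-1, 34) (v = Pow(Add(32, -66), -1) = Pow(-34, -1) = Rational(-1, 34) ≈ -0.029412)
Mul(Pow(-80, -1), Add(113, Add(v, Mul(-1, -12)))) = Mul(Pow(-80, -1), Add(113, Add(Rational(-1, 34), Mul(-1, -12)))) = Mul(Rational(-1, 80), Add(113, Add(Rational(-1, 34), 12))) = Mul(Rational(-1, 80), Add(113, Rational(407, 34))) = Mul(Rational(-1, 80), Rational(4249, 34)) = Rational(-4249, 2720)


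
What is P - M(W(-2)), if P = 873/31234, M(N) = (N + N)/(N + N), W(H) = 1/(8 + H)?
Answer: -313/322 ≈ -0.97205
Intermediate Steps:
M(N) = 1 (M(N) = (2*N)/((2*N)) = (2*N)*(1/(2*N)) = 1)
P = 9/322 (P = 873*(1/31234) = 9/322 ≈ 0.027950)
P - M(W(-2)) = 9/322 - 1*1 = 9/322 - 1 = -313/322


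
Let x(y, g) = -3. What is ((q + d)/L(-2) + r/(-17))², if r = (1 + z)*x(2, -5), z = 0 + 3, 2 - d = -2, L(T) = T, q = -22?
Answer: 27225/289 ≈ 94.204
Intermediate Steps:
d = 4 (d = 2 - 1*(-2) = 2 + 2 = 4)
z = 3
r = -12 (r = (1 + 3)*(-3) = 4*(-3) = -12)
((q + d)/L(-2) + r/(-17))² = ((-22 + 4)/(-2) - 12/(-17))² = (-18*(-½) - 12*(-1/17))² = (9 + 12/17)² = (165/17)² = 27225/289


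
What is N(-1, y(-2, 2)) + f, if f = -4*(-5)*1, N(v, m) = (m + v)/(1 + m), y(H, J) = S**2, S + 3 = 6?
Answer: 104/5 ≈ 20.800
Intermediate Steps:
S = 3 (S = -3 + 6 = 3)
y(H, J) = 9 (y(H, J) = 3**2 = 9)
N(v, m) = (m + v)/(1 + m)
f = 20 (f = 20*1 = 20)
N(-1, y(-2, 2)) + f = (9 - 1)/(1 + 9) + 20 = 8/10 + 20 = (1/10)*8 + 20 = 4/5 + 20 = 104/5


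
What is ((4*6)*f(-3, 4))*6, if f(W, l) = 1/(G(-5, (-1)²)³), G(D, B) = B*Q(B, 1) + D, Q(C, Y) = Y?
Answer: -9/4 ≈ -2.2500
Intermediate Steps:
G(D, B) = B + D (G(D, B) = B*1 + D = B + D)
f(W, l) = -1/64 (f(W, l) = 1/(((-1)² - 5)³) = 1/((1 - 5)³) = 1/((-4)³) = 1/(-64) = -1/64)
((4*6)*f(-3, 4))*6 = ((4*6)*(-1/64))*6 = (24*(-1/64))*6 = -3/8*6 = -9/4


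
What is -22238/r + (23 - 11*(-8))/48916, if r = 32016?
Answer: -135530029/195761832 ≈ -0.69232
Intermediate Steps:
-22238/r + (23 - 11*(-8))/48916 = -22238/32016 + (23 - 11*(-8))/48916 = -22238*1/32016 + (23 + 88)*(1/48916) = -11119/16008 + 111*(1/48916) = -11119/16008 + 111/48916 = -135530029/195761832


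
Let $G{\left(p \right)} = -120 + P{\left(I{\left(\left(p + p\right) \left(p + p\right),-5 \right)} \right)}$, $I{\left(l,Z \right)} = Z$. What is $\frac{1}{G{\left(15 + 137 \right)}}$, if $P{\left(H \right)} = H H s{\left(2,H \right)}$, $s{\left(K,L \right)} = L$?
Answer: $- \frac{1}{245} \approx -0.0040816$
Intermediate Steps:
$P{\left(H \right)} = H^{3}$ ($P{\left(H \right)} = H H H = H^{2} H = H^{3}$)
$G{\left(p \right)} = -245$ ($G{\left(p \right)} = -120 + \left(-5\right)^{3} = -120 - 125 = -245$)
$\frac{1}{G{\left(15 + 137 \right)}} = \frac{1}{-245} = - \frac{1}{245}$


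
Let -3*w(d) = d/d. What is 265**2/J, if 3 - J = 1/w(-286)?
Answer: 70225/6 ≈ 11704.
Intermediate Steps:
w(d) = -1/3 (w(d) = -d/(3*d) = -1/3*1 = -1/3)
J = 6 (J = 3 - 1/(-1/3) = 3 - 1*(-3) = 3 + 3 = 6)
265**2/J = 265**2/6 = 70225*(1/6) = 70225/6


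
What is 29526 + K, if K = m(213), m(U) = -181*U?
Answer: -9027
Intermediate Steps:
K = -38553 (K = -181*213 = -38553)
29526 + K = 29526 - 38553 = -9027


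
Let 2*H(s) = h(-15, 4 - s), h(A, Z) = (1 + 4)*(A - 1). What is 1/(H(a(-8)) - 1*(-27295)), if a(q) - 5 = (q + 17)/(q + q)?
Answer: 1/27255 ≈ 3.6691e-5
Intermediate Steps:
a(q) = 5 + (17 + q)/(2*q) (a(q) = 5 + (q + 17)/(q + q) = 5 + (17 + q)/((2*q)) = 5 + (17 + q)*(1/(2*q)) = 5 + (17 + q)/(2*q))
h(A, Z) = -5 + 5*A (h(A, Z) = 5*(-1 + A) = -5 + 5*A)
H(s) = -40 (H(s) = (-5 + 5*(-15))/2 = (-5 - 75)/2 = (½)*(-80) = -40)
1/(H(a(-8)) - 1*(-27295)) = 1/(-40 - 1*(-27295)) = 1/(-40 + 27295) = 1/27255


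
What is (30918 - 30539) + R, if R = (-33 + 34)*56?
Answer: 435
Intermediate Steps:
R = 56 (R = 1*56 = 56)
(30918 - 30539) + R = (30918 - 30539) + 56 = 379 + 56 = 435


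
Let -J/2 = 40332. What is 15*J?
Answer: -1209960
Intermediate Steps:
J = -80664 (J = -2*40332 = -80664)
15*J = 15*(-80664) = -1209960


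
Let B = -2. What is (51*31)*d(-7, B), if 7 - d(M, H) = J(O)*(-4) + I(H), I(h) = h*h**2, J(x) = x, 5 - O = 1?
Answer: 49011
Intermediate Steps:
O = 4 (O = 5 - 1*1 = 5 - 1 = 4)
I(h) = h**3
d(M, H) = 23 - H**3 (d(M, H) = 7 - (4*(-4) + H**3) = 7 - (-16 + H**3) = 7 + (16 - H**3) = 23 - H**3)
(51*31)*d(-7, B) = (51*31)*(23 - 1*(-2)**3) = 1581*(23 - 1*(-8)) = 1581*(23 + 8) = 1581*31 = 49011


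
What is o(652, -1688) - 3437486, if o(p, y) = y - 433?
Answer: -3439607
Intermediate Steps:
o(p, y) = -433 + y
o(652, -1688) - 3437486 = (-433 - 1688) - 3437486 = -2121 - 3437486 = -3439607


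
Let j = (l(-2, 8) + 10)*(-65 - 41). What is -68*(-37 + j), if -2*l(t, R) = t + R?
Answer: 52972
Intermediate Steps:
l(t, R) = -R/2 - t/2 (l(t, R) = -(t + R)/2 = -(R + t)/2 = -R/2 - t/2)
j = -742 (j = ((-½*8 - ½*(-2)) + 10)*(-65 - 41) = ((-4 + 1) + 10)*(-106) = (-3 + 10)*(-106) = 7*(-106) = -742)
-68*(-37 + j) = -68*(-37 - 742) = -68*(-779) = 52972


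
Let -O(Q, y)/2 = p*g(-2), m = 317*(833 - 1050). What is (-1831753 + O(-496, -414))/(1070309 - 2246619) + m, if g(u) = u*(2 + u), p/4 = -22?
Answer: -80915356837/1176310 ≈ -68788.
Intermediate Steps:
p = -88 (p = 4*(-22) = -88)
m = -68789 (m = 317*(-217) = -68789)
O(Q, y) = 0 (O(Q, y) = -(-176)*(-2*(2 - 2)) = -(-176)*(-2*0) = -(-176)*0 = -2*0 = 0)
(-1831753 + O(-496, -414))/(1070309 - 2246619) + m = (-1831753 + 0)/(1070309 - 2246619) - 68789 = -1831753/(-1176310) - 68789 = -1831753*(-1/1176310) - 68789 = 1831753/1176310 - 68789 = -80915356837/1176310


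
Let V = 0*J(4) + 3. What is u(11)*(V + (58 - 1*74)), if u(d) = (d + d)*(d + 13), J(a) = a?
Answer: -6864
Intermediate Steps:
u(d) = 2*d*(13 + d) (u(d) = (2*d)*(13 + d) = 2*d*(13 + d))
V = 3 (V = 0*4 + 3 = 0 + 3 = 3)
u(11)*(V + (58 - 1*74)) = (2*11*(13 + 11))*(3 + (58 - 1*74)) = (2*11*24)*(3 + (58 - 74)) = 528*(3 - 16) = 528*(-13) = -6864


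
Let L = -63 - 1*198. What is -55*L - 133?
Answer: 14222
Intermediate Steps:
L = -261 (L = -63 - 198 = -261)
-55*L - 133 = -55*(-261) - 133 = 14355 - 133 = 14222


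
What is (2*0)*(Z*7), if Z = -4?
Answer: 0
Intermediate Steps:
(2*0)*(Z*7) = (2*0)*(-4*7) = 0*(-28) = 0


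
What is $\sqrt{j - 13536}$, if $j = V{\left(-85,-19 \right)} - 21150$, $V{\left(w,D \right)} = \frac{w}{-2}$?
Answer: $\frac{i \sqrt{138574}}{2} \approx 186.13 i$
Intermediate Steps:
$V{\left(w,D \right)} = - \frac{w}{2}$ ($V{\left(w,D \right)} = w \left(- \frac{1}{2}\right) = - \frac{w}{2}$)
$j = - \frac{42215}{2}$ ($j = \left(- \frac{1}{2}\right) \left(-85\right) - 21150 = \frac{85}{2} - 21150 = - \frac{42215}{2} \approx -21108.0$)
$\sqrt{j - 13536} = \sqrt{- \frac{42215}{2} - 13536} = \sqrt{- \frac{69287}{2}} = \frac{i \sqrt{138574}}{2}$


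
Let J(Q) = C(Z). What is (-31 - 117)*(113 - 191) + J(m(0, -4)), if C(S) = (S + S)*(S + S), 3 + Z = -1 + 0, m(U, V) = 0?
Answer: 11608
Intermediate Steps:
Z = -4 (Z = -3 + (-1 + 0) = -3 - 1 = -4)
C(S) = 4*S**2 (C(S) = (2*S)*(2*S) = 4*S**2)
J(Q) = 64 (J(Q) = 4*(-4)**2 = 4*16 = 64)
(-31 - 117)*(113 - 191) + J(m(0, -4)) = (-31 - 117)*(113 - 191) + 64 = -148*(-78) + 64 = 11544 + 64 = 11608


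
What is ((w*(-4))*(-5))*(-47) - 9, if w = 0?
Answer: -9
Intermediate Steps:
((w*(-4))*(-5))*(-47) - 9 = ((0*(-4))*(-5))*(-47) - 9 = (0*(-5))*(-47) - 9 = 0*(-47) - 9 = 0 - 9 = -9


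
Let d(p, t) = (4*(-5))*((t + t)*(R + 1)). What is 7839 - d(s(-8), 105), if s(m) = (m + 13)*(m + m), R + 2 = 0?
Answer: 3639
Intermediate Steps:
R = -2 (R = -2 + 0 = -2)
s(m) = 2*m*(13 + m) (s(m) = (13 + m)*(2*m) = 2*m*(13 + m))
d(p, t) = 40*t (d(p, t) = (4*(-5))*((t + t)*(-2 + 1)) = -20*2*t*(-1) = -(-40)*t = 40*t)
7839 - d(s(-8), 105) = 7839 - 40*105 = 7839 - 1*4200 = 7839 - 4200 = 3639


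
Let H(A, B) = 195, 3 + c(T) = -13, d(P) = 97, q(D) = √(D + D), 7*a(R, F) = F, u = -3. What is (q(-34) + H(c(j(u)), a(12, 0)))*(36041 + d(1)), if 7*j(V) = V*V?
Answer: 7046910 + 72276*I*√17 ≈ 7.0469e+6 + 2.98e+5*I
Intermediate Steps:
a(R, F) = F/7
q(D) = √2*√D (q(D) = √(2*D) = √2*√D)
j(V) = V²/7 (j(V) = (V*V)/7 = V²/7)
c(T) = -16 (c(T) = -3 - 13 = -16)
(q(-34) + H(c(j(u)), a(12, 0)))*(36041 + d(1)) = (√2*√(-34) + 195)*(36041 + 97) = (√2*(I*√34) + 195)*36138 = (2*I*√17 + 195)*36138 = (195 + 2*I*√17)*36138 = 7046910 + 72276*I*√17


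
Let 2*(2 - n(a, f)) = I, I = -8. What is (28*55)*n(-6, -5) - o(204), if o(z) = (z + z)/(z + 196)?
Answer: 461949/50 ≈ 9239.0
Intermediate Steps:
n(a, f) = 6 (n(a, f) = 2 - ½*(-8) = 2 + 4 = 6)
o(z) = 2*z/(196 + z) (o(z) = (2*z)/(196 + z) = 2*z/(196 + z))
(28*55)*n(-6, -5) - o(204) = (28*55)*6 - 2*204/(196 + 204) = 1540*6 - 2*204/400 = 9240 - 2*204/400 = 9240 - 1*51/50 = 9240 - 51/50 = 461949/50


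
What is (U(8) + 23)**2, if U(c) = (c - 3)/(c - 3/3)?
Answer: 27556/49 ≈ 562.37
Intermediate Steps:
U(c) = (-3 + c)/(-1 + c) (U(c) = (-3 + c)/(c - 3*1/3) = (-3 + c)/(c - 1) = (-3 + c)/(-1 + c))
(U(8) + 23)**2 = ((-3 + 8)/(-1 + 8) + 23)**2 = (5/7 + 23)**2 = (166/7)**2 = 27556/49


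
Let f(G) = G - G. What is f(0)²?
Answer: 0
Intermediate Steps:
f(G) = 0
f(0)² = 0² = 0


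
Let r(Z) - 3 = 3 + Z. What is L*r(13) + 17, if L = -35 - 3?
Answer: -705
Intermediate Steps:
r(Z) = 6 + Z (r(Z) = 3 + (3 + Z) = 6 + Z)
L = -38
L*r(13) + 17 = -38*(6 + 13) + 17 = -38*19 + 17 = -722 + 17 = -705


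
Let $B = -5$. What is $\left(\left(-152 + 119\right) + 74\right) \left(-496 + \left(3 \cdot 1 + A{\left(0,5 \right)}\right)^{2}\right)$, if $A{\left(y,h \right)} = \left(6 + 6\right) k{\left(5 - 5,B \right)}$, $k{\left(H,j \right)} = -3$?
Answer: $24313$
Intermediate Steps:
$A{\left(y,h \right)} = -36$ ($A{\left(y,h \right)} = \left(6 + 6\right) \left(-3\right) = 12 \left(-3\right) = -36$)
$\left(\left(-152 + 119\right) + 74\right) \left(-496 + \left(3 \cdot 1 + A{\left(0,5 \right)}\right)^{2}\right) = \left(\left(-152 + 119\right) + 74\right) \left(-496 + \left(3 \cdot 1 - 36\right)^{2}\right) = \left(-33 + 74\right) \left(-496 + \left(3 - 36\right)^{2}\right) = 41 \left(-496 + \left(-33\right)^{2}\right) = 41 \left(-496 + 1089\right) = 41 \cdot 593 = 24313$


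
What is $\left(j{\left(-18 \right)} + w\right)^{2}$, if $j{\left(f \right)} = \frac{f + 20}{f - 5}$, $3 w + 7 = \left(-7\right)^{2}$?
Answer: $\frac{102400}{529} \approx 193.57$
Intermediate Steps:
$w = 14$ ($w = - \frac{7}{3} + \frac{\left(-7\right)^{2}}{3} = - \frac{7}{3} + \frac{1}{3} \cdot 49 = - \frac{7}{3} + \frac{49}{3} = 14$)
$j{\left(f \right)} = \frac{20 + f}{-5 + f}$
$\left(j{\left(-18 \right)} + w\right)^{2} = \left(\frac{20 - 18}{-5 - 18} + 14\right)^{2} = \left(\frac{1}{-23} \cdot 2 + 14\right)^{2} = \left(\left(- \frac{1}{23}\right) 2 + 14\right)^{2} = \left(- \frac{2}{23} + 14\right)^{2} = \left(\frac{320}{23}\right)^{2} = \frac{102400}{529}$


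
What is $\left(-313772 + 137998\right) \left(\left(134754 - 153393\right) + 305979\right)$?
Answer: $-50506901160$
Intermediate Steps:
$\left(-313772 + 137998\right) \left(\left(134754 - 153393\right) + 305979\right) = - 175774 \left(-18639 + 305979\right) = \left(-175774\right) 287340 = -50506901160$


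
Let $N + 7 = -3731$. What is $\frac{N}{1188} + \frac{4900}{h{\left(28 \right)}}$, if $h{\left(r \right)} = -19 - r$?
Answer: $- \frac{999481}{9306} \approx -107.4$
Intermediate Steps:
$N = -3738$ ($N = -7 - 3731 = -3738$)
$\frac{N}{1188} + \frac{4900}{h{\left(28 \right)}} = - \frac{3738}{1188} + \frac{4900}{-19 - 28} = \left(-3738\right) \frac{1}{1188} + \frac{4900}{-19 - 28} = - \frac{623}{198} + \frac{4900}{-47} = - \frac{623}{198} + 4900 \left(- \frac{1}{47}\right) = - \frac{623}{198} - \frac{4900}{47} = - \frac{999481}{9306}$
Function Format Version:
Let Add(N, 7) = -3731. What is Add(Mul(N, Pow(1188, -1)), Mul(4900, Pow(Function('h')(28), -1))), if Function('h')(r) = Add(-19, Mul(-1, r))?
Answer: Rational(-999481, 9306) ≈ -107.40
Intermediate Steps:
N = -3738 (N = Add(-7, -3731) = -3738)
Add(Mul(N, Pow(1188, -1)), Mul(4900, Pow(Function('h')(28), -1))) = Add(Mul(-3738, Pow(1188, -1)), Mul(4900, Pow(Add(-19, Mul(-1, 28)), -1))) = Add(Mul(-3738, Rational(1, 1188)), Mul(4900, Pow(Add(-19, -28), -1))) = Add(Rational(-623, 198), Mul(4900, Pow(-47, -1))) = Add(Rational(-623, 198), Mul(4900, Rational(-1, 47))) = Add(Rational(-623, 198), Rational(-4900, 47)) = Rational(-999481, 9306)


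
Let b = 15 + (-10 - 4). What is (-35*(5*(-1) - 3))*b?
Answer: 280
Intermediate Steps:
b = 1 (b = 15 - 14 = 1)
(-35*(5*(-1) - 3))*b = -35*(5*(-1) - 3)*1 = -35*(-5 - 3)*1 = -35*(-8)*1 = 280*1 = 280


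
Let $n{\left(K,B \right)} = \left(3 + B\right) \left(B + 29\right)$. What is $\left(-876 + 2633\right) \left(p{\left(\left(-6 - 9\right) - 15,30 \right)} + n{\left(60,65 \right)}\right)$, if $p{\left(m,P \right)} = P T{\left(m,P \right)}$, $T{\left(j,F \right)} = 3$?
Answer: $11388874$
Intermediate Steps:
$p{\left(m,P \right)} = 3 P$ ($p{\left(m,P \right)} = P 3 = 3 P$)
$n{\left(K,B \right)} = \left(3 + B\right) \left(29 + B\right)$
$\left(-876 + 2633\right) \left(p{\left(\left(-6 - 9\right) - 15,30 \right)} + n{\left(60,65 \right)}\right) = \left(-876 + 2633\right) \left(3 \cdot 30 + \left(87 + 65^{2} + 32 \cdot 65\right)\right) = 1757 \left(90 + \left(87 + 4225 + 2080\right)\right) = 1757 \left(90 + 6392\right) = 1757 \cdot 6482 = 11388874$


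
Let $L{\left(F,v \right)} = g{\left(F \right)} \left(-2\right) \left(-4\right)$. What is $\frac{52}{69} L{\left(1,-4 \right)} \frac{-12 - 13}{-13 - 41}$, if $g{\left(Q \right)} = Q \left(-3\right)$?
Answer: $- \frac{5200}{621} \approx -8.3736$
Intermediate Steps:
$g{\left(Q \right)} = - 3 Q$
$L{\left(F,v \right)} = - 24 F$ ($L{\left(F,v \right)} = - 3 F \left(-2\right) \left(-4\right) = 6 F \left(-4\right) = - 24 F$)
$\frac{52}{69} L{\left(1,-4 \right)} \frac{-12 - 13}{-13 - 41} = \frac{52}{69} \left(\left(-24\right) 1\right) \frac{-12 - 13}{-13 - 41} = 52 \cdot \frac{1}{69} \left(-24\right) \left(- \frac{25}{-54}\right) = \frac{52}{69} \left(-24\right) \left(\left(-25\right) \left(- \frac{1}{54}\right)\right) = \left(- \frac{416}{23}\right) \frac{25}{54} = - \frac{5200}{621}$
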